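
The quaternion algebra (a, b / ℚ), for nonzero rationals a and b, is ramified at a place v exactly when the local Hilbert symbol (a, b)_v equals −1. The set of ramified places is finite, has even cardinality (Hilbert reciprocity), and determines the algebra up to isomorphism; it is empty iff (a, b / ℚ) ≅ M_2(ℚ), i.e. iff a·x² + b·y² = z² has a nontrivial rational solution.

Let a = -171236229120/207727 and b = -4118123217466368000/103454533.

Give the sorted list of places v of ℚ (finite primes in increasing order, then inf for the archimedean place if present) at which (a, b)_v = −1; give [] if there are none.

Mod squares: a ≡ -31870410, b ≡ -56810. Check v ∈ {∞, 2, 3, 5, 7, 11, 13, 17, 19, 23, 29, 31}.
v=19: a=19^-1·(≡1), b=19^3·(≡15) mod 19; (1|19)=+1, (15|19)=-1; (−1)^{-1·3·9}·(+1)^3·(-1)^-1 = +1.
v=∞: -31870410 < 0 and -56810 < 0  ⇒  (a,b)_∞ = -1.
v=13: a=13^-1·(≡9), b=13^-3·(≡2) mod 13; (9|13)=+1, (2|13)=-1; (−1)^{-1·-3·6}·(+1)^-3·(-1)^-1 = -1.
v=3: a=3^5·(≡1), b=3^6·(≡1) mod 3; (1|3)=+1, (1|3)=+1; (−1)^{5·6·1}·(+1)^6·(+1)^5 = +1.
v=2: v_2(a)=15, v_2(b)=13; units ≡ 3, 3 (mod 8); ε·ε+αω+βω = 1·1+15·1+13·1 ≡ 1  ⇒  (a,b)_2 = -1.
v=7: a=7^0·(≡1), b=7^-2·(≡1) mod 7; (1|7)=+1, (1|7)=+1; (−1)^{0·-2·3}·(+1)^-2·(+1)^0 = +1.
v=23: a=23^1·(≡17), b=23^1·(≡22) mod 23; (17|23)=-1, (22|23)=-1; (−1)^{1·1·11}·(-1)^1·(-1)^1 = -1.
v=5: a=5^1·(≡3), b=5^3·(≡2) mod 5; (3|5)=-1, (2|5)=-1; (−1)^{1·3·2}·(-1)^3·(-1)^1 = +1.
v=29: a=29^-2·(≡8), b=29^0·(≡28) mod 29; (8|29)=-1, (28|29)=+1; (−1)^{-2·0·14}·(-1)^0·(+1)^-2 = +1.
v=17: a=17^1·(≡2), b=17^2·(≡15) mod 17; (2|17)=+1, (15|17)=+1; (−1)^{1·2·8}·(+1)^2·(+1)^1 = +1.
v=11: a=11^1·(≡10), b=11^2·(≡9) mod 11; (10|11)=-1, (9|11)=+1; (−1)^{1·2·5}·(-1)^2·(+1)^1 = +1.
v=31: a=31^0·(≡19), b=31^-2·(≡24) mod 31; (19|31)=+1, (24|31)=-1; (−1)^{0·-2·15}·(+1)^-2·(-1)^0 = +1.
(-31870410, -56810 / ℚ) ramifies at {2, 13, 23, ∞}: a division algebra.

[2, 13, 23, inf]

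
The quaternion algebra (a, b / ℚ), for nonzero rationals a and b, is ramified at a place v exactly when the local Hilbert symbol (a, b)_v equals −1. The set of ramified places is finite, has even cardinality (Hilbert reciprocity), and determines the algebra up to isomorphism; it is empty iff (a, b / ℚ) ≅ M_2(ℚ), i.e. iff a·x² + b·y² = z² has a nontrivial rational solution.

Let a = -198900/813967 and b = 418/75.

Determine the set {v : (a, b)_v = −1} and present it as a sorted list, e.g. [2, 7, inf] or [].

[2, 13]

(a, b) ≡ (-1547, 1254) mod (ℚ^×)²; places V = {2, 3, 5, 7, 11, 13, 17, 19, 31, ∞}.
(a,b)_19: α=0, u≡7; β=1, v≡16 (mod 19); (7|19)=+1, (16|19)=+1; sign (−1)^0·+1^1·+1^0 = +1.
(a,b)_3: α=2, u≡1; β=-1, v≡1 (mod 3); (1|3)=+1, (1|3)=+1; sign (−1)^0·+1^-1·+1^2 = +1.
(a,b)_5: α=2, u≡2; β=-2, v≡1 (mod 5); (2|5)=-1, (1|5)=+1; sign (−1)^0·-1^-2·+1^2 = +1.
(a,b)_∞: sgn(-1547)=−, sgn(1254)=+, so +1.
(a,b)_2: α=2, β=1; u≡5, v≡3 (mod 8); ε(u)ε(v)=0·1, αω(v)=2·1, βω(u)=1·1; sum ≡ 1  ⇒  -1.
(a,b)_17: α=1, u≡14; β=0, v≡16 (mod 17); (14|17)=-1, (16|17)=+1; sign (−1)^0·-1^0·+1^1 = +1.
(a,b)_11: α=-2, u≡4; β=1, v≡3 (mod 11); (4|11)=+1, (3|11)=+1; sign (−1)^0·+1^1·+1^-2 = +1.
(a,b)_13: α=1, u≡6; β=0, v≡8 (mod 13); (6|13)=-1, (8|13)=-1; sign (−1)^0·-1^0·-1^1 = -1.
(a,b)_7: α=-1, u≡3; β=0, v≡1 (mod 7); (3|7)=-1, (1|7)=+1; sign (−1)^0·-1^0·+1^-1 = +1.
(a,b)_31: α=-2, u≡12; β=0, v≡25 (mod 31); (12|31)=-1, (25|31)=+1; sign (−1)^0·-1^0·+1^-2 = +1.
(-1547, 1254 / ℚ) ramifies at {2, 13}: a division algebra.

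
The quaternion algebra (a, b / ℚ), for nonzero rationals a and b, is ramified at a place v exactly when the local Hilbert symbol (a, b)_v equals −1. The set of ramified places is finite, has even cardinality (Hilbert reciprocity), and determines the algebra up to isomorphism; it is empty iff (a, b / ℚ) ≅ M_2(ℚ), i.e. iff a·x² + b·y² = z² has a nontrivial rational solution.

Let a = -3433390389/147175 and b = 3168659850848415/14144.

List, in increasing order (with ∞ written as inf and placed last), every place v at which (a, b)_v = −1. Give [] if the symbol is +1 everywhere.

[3, 5, 7, 17, 19, 23]

(a, b) ≡ (-3003, 111546435) mod (ℚ^×)²; places V = {2, 3, 5, 7, 11, 13, 17, 19, 23, 29, 41, ∞}.
(a,b)_19: α=0, u≡13; β=1, v≡1 (mod 19); (13|19)=-1, (1|19)=+1; sign (−1)^0·-1^1·+1^0 = -1.
(a,b)_7: α=-1, u≡3; β=9, v≡5 (mod 7); (3|7)=-1, (5|7)=-1; sign (−1)^1·-1^9·-1^-1 = -1.
(a,b)_3: α=3, u≡1; β=3, v≡1 (mod 3); (1|3)=+1, (1|3)=+1; sign (−1)^1·+1^3·+1^3 = -1.
(a,b)_29: α=-2, u≡28; β=0, v≡24 (mod 29); (28|29)=+1, (24|29)=+1; sign (−1)^0·+1^0·+1^-2 = +1.
(a,b)_2: α=0, β=-6; u≡5, v≡3 (mod 8); ε(u)ε(v)=0·1, αω(v)=0·1, βω(u)=-6·1; sum ≡ 0  ⇒  +1.
(a,b)_23: α=2, u≡20; β=1, v≡11 (mod 23); (20|23)=-1, (11|23)=-1; sign (−1)^0·-1^1·-1^2 = -1.
(a,b)_17: α=0, u≡7; β=-1, v≡5 (mod 17); (7|17)=-1, (5|17)=-1; sign (−1)^0·-1^-1·-1^0 = -1.
(a,b)_11: α=1, u≡7; β=3, v≡3 (mod 11); (7|11)=-1, (3|11)=+1; sign (−1)^1·-1^3·+1^1 = +1.
(a,b)_41: α=2, u≡20; β=0, v≡4 (mod 41); (20|41)=+1, (4|41)=+1; sign (−1)^0·+1^0·+1^2 = +1.
(a,b)_5: α=-2, u≡3; β=1, v≡2 (mod 5); (3|5)=-1, (2|5)=-1; sign (−1)^0·-1^1·-1^-2 = -1.
(a,b)_∞: sgn(-3003)=−, sgn(111546435)=+, so +1.
(a,b)_13: α=1, u≡10; β=-1, v≡3 (mod 13); (10|13)=+1, (3|13)=+1; sign (−1)^0·+1^-1·+1^1 = +1.
|Ram(-3003, 111546435)| = 6, even; anisotropic at {3, 5, 7, 17, 19, 23}.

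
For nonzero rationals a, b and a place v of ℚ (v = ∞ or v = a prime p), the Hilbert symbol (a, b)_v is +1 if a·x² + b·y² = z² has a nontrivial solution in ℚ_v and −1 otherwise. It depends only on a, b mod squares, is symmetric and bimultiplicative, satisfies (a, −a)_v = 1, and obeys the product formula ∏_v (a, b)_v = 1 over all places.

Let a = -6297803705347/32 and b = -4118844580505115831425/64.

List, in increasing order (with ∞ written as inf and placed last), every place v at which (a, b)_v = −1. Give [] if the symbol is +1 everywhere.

[19, inf]

Mod squares: a ≡ -8246, b ≡ -17. Check v ∈ {∞, 2, 5, 7, 11, 17, 19, 31}.
v=11: a=11^4·(≡1), b=11^8·(≡9) mod 11; (1|11)=+1, (9|11)=+1; (−1)^{4·8·5}·(+1)^8·(+1)^4 = +1.
v=2: v_2(a)=-5, v_2(b)=-6; units ≡ 5, 7 (mod 8); ε·ε+αω+βω = 0·1+-5·0+-6·1 ≡ 0  ⇒  (a,b)_2 = +1.
v=31: a=31^1·(≡13), b=31^2·(≡16) mod 31; (13|31)=-1, (16|31)=+1; (−1)^{1·2·15}·(-1)^2·(+1)^1 = +1.
v=5: a=5^0·(≡4), b=5^2·(≡2) mod 5; (4|5)=+1, (2|5)=-1; (−1)^{0·2·2}·(+1)^2·(-1)^0 = +1.
v=19: a=19^3·(≡8), b=19^6·(≡18) mod 19; (8|19)=-1, (18|19)=-1; (−1)^{3·6·9}·(-1)^6·(-1)^3 = -1.
v=17: a=17^2·(≡4), b=17^1·(≡4) mod 17; (4|17)=+1, (4|17)=+1; (−1)^{2·1·8}·(+1)^1·(+1)^2 = +1.
v=∞: -8246 < 0 and -17 < 0  ⇒  (a,b)_∞ = -1.
v=7: a=7^1·(≡6), b=7^0·(≡1) mod 7; (6|7)=-1, (1|7)=+1; (−1)^{1·0·3}·(-1)^0·(+1)^1 = +1.
(-8246, -17 / ℚ) ramifies at {19, ∞}: a division algebra.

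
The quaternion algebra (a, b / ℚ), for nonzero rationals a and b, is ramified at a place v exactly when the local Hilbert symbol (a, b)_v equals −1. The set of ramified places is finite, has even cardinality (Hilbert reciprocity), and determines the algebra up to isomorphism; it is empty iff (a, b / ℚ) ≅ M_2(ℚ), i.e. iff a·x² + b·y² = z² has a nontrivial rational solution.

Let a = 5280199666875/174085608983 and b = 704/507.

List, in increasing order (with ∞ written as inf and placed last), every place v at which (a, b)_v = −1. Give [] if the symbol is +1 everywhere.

[3, 13]

Mod squares: a ≡ 429, b ≡ 33. Check v ∈ {∞, 2, 3, 5, 7, 11, 13, 19, 23, 37, 41}.
v=13: a=13^-1·(≡5), b=13^-2·(≡5) mod 13; (5|13)=-1, (5|13)=-1; (−1)^{-1·-2·6}·(-1)^-2·(-1)^-1 = -1.
v=41: a=41^-2·(≡38), b=41^0·(≡36) mod 41; (38|41)=-1, (36|41)=+1; (−1)^{-2·0·20}·(-1)^0·(+1)^-2 = +1.
v=7: a=7^4·(≡4), b=7^0·(≡6) mod 7; (4|7)=+1, (6|7)=-1; (−1)^{4·0·3}·(+1)^0·(-1)^4 = +1.
v=23: a=23^-2·(≡22), b=23^0·(≡14) mod 23; (22|23)=-1, (14|23)=-1; (−1)^{-2·0·11}·(-1)^0·(-1)^-2 = +1.
v=∞: 429 > 0 and 33 > 0  ⇒  (a,b)_∞ = +1.
v=3: a=3^3·(≡2), b=3^-1·(≡2) mod 3; (2|3)=-1, (2|3)=-1; (−1)^{3·-1·1}·(-1)^-1·(-1)^3 = -1.
v=19: a=19^4·(≡9), b=19^0·(≡3) mod 19; (9|19)=+1, (3|19)=-1; (−1)^{4·0·9}·(+1)^0·(-1)^4 = +1.
v=37: a=37^-2·(≡8), b=37^0·(≡10) mod 37; (8|37)=-1, (10|37)=+1; (−1)^{-2·0·18}·(-1)^0·(+1)^-2 = +1.
v=2: v_2(a)=0, v_2(b)=6; units ≡ 5, 1 (mod 8); ε·ε+αω+βω = 0·0+0·0+6·1 ≡ 0  ⇒  (a,b)_2 = +1.
v=11: a=11^-1·(≡6), b=11^1·(≡9) mod 11; (6|11)=-1, (9|11)=+1; (−1)^{-1·1·5}·(-1)^1·(+1)^-1 = +1.
v=5: a=5^4·(≡4), b=5^0·(≡2) mod 5; (4|5)=+1, (2|5)=-1; (−1)^{4·0·2}·(+1)^0·(-1)^4 = +1.
Ram(429, 33) = {3, 13}; no ℚ_3-point on the conic.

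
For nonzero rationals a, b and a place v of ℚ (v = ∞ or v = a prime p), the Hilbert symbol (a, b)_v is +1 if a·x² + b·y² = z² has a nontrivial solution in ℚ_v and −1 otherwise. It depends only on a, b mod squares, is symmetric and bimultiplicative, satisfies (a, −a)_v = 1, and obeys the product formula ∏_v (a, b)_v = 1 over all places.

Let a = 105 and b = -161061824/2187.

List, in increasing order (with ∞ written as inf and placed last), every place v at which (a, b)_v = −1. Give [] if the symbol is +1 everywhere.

[5, 7, 11, 29]

(a, b) ≡ (105, -154077) mod (ℚ^×)²; places V = {2, 3, 5, 7, 11, 23, 29, ∞}.
(a,b)_29: α=0, u≡18; β=1, v≡9 (mod 29); (18|29)=-1, (9|29)=+1; sign (−1)^0·-1^1·+1^0 = -1.
(a,b)_23: α=0, u≡13; β=1, v≡15 (mod 23); (13|23)=+1, (15|23)=-1; sign (−1)^0·+1^1·-1^0 = +1.
(a,b)_5: α=1, u≡1; β=0, v≡3 (mod 5); (1|5)=+1, (3|5)=-1; sign (−1)^0·+1^0·-1^1 = -1.
(a,b)_∞: sgn(105)=+, sgn(-154077)=−, so +1.
(a,b)_2: α=0, β=6; u≡1, v≡3 (mod 8); ε(u)ε(v)=0·1, αω(v)=0·1, βω(u)=6·0; sum ≡ 0  ⇒  +1.
(a,b)_11: α=0, u≡6; β=1, v≡8 (mod 11); (6|11)=-1, (8|11)=-1; sign (−1)^0·-1^1·-1^0 = -1.
(a,b)_7: α=1, u≡1; β=3, v≡2 (mod 7); (1|7)=+1, (2|7)=+1; sign (−1)^1·+1^3·+1^1 = -1.
(a,b)_3: α=1, u≡2; β=-7, v≡1 (mod 3); (2|3)=-1, (1|3)=+1; sign (−1)^1·-1^-7·+1^1 = +1.
|Ram(105, -154077)| = 4, even; anisotropic at {5, 7, 11, 29}.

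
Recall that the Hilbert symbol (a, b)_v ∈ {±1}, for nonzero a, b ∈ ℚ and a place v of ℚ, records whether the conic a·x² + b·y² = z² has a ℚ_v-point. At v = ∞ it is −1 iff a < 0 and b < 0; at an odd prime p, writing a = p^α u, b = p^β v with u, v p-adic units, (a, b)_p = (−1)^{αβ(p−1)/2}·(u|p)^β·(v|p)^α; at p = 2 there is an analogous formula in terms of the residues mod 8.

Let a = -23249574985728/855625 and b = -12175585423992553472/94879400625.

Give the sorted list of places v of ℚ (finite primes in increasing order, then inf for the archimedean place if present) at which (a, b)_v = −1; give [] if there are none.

Mod squares: a ≡ -9282, b ≡ -182. Check v ∈ {∞, 2, 3, 5, 7, 13, 17, 19, 23, 37}.
v=∞: -9282 < 0 and -182 < 0  ⇒  (a,b)_∞ = -1.
v=7: a=7^1·(≡2), b=7^1·(≡2) mod 7; (2|7)=+1, (2|7)=+1; (−1)^{1·1·3}·(+1)^1·(+1)^1 = -1.
v=13: a=13^1·(≡1), b=13^1·(≡10) mod 13; (1|13)=+1, (10|13)=+1; (−1)^{1·1·6}·(+1)^1·(+1)^1 = +1.
v=37: a=37^-2·(≡20), b=37^-4·(≡9) mod 37; (20|37)=-1, (9|37)=+1; (−1)^{-2·-4·18}·(-1)^-4·(+1)^-2 = +1.
v=17: a=17^3·(≡9), b=17^4·(≡11) mod 17; (9|17)=+1, (11|17)=-1; (−1)^{3·4·8}·(+1)^4·(-1)^3 = -1.
v=2: v_2(a)=15, v_2(b)=23; units ≡ 7, 5 (mod 8); ε·ε+αω+βω = 1·0+15·1+23·0 ≡ 1  ⇒  (a,b)_2 = -1.
v=3: a=3^1·(≡2), b=3^-4·(≡1) mod 3; (2|3)=-1, (1|3)=+1; (−1)^{1·-4·1}·(-1)^-4·(+1)^1 = +1.
v=5: a=5^-4·(≡3), b=5^-4·(≡3) mod 5; (3|5)=-1, (3|5)=-1; (−1)^{-4·-4·2}·(-1)^-4·(-1)^-4 = +1.
v=19: a=19^0·(≡1), b=19^2·(≡14) mod 19; (1|19)=+1, (14|19)=-1; (−1)^{0·2·9}·(+1)^2·(-1)^0 = +1.
v=23: a=23^2·(≡14), b=23^2·(≡6) mod 23; (14|23)=-1, (6|23)=+1; (−1)^{2·2·11}·(-1)^2·(+1)^2 = +1.
|Ram(-9282, -182)| = 4, even; anisotropic at {2, 7, 17, ∞}.

[2, 7, 17, inf]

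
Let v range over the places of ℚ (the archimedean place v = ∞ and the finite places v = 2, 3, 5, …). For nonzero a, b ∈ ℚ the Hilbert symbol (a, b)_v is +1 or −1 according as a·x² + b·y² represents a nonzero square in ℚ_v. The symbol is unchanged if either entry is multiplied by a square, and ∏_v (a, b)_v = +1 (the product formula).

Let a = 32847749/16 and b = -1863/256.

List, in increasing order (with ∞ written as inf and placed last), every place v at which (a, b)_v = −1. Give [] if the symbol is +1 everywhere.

Mod squares: a ≡ 271469, b ≡ -23. Check v ∈ {∞, 2, 3, 11, 23, 29, 37}.
v=23: a=23^1·(≡13), b=23^1·(≡19) mod 23; (13|23)=+1, (19|23)=-1; (−1)^{1·1·11}·(+1)^1·(-1)^1 = +1.
v=2: v_2(a)=-4, v_2(b)=-8; units ≡ 5, 1 (mod 8); ε·ε+αω+βω = 0·0+-4·0+-8·1 ≡ 0  ⇒  (a,b)_2 = +1.
v=3: a=3^0·(≡2), b=3^4·(≡1) mod 3; (2|3)=-1, (1|3)=+1; (−1)^{0·4·1}·(-1)^4·(+1)^0 = +1.
v=11: a=11^3·(≡10), b=11^0·(≡6) mod 11; (10|11)=-1, (6|11)=-1; (−1)^{3·0·5}·(-1)^0·(-1)^3 = -1.
v=∞: 271469 > 0 and -23 < 0  ⇒  (a,b)_∞ = +1.
v=29: a=29^1·(≡9), b=29^0·(≡13) mod 29; (9|29)=+1, (13|29)=+1; (−1)^{1·0·14}·(+1)^0·(+1)^1 = +1.
v=37: a=37^1·(≡30), b=37^0·(≡29) mod 37; (30|37)=+1, (29|37)=-1; (−1)^{1·0·18}·(+1)^0·(-1)^1 = -1.
|Ram(271469, -23)| = 2, even; anisotropic at {11, 37}.

[11, 37]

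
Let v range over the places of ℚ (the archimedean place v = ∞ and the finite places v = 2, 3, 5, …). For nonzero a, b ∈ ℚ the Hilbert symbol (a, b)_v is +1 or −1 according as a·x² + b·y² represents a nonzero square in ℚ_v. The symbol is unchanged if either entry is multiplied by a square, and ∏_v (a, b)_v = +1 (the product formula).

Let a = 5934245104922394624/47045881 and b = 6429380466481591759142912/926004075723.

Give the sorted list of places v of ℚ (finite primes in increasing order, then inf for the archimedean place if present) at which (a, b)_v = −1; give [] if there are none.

Mod squares: a ≡ 397761, b ≡ 4659486. Check v ∈ {∞, 2, 3, 7, 13, 19, 23, 31, 41, 43, 47}.
v=47: a=47^1·(≡6), b=47^1·(≡43) mod 47; (6|47)=+1, (43|47)=-1; (−1)^{1·1·23}·(+1)^1·(-1)^1 = +1.
v=∞: 397761 > 0 and 4659486 > 0  ⇒  (a,b)_∞ = +1.
v=19: a=19^-6·(≡15), b=19^-6·(≡3) mod 19; (15|19)=-1, (3|19)=-1; (−1)^{-6·-6·9}·(-1)^-6·(-1)^-6 = +1.
v=2: v_2(a)=24, v_2(b)=21; units ≡ 1, 7 (mod 8); ε·ε+αω+βω = 0·1+24·0+21·0 ≡ 0  ⇒  (a,b)_2 = +1.
v=13: a=13^1·(≡11), b=13^1·(≡4) mod 13; (11|13)=-1, (4|13)=+1; (−1)^{1·1·6}·(-1)^1·(+1)^1 = -1.
v=23: a=23^2·(≡19), b=23^2·(≡3) mod 23; (19|23)=-1, (3|23)=+1; (−1)^{2·2·11}·(-1)^2·(+1)^2 = +1.
v=31: a=31^1·(≡5), b=31^1·(≡10) mod 31; (5|31)=+1, (10|31)=+1; (−1)^{1·1·15}·(+1)^1·(+1)^1 = -1.
v=7: a=7^1·(≡2), b=7^4·(≡3) mod 7; (2|7)=+1, (3|7)=-1; (−1)^{1·4·3}·(+1)^4·(-1)^1 = -1.
v=3: a=3^1·(≡2), b=3^-9·(≡2) mod 3; (2|3)=-1, (2|3)=-1; (−1)^{1·-9·1}·(-1)^-9·(-1)^1 = -1.
v=43: a=43^0·(≡14), b=43^2·(≡24) mod 43; (14|43)=+1, (24|43)=+1; (−1)^{0·2·21}·(+1)^2·(+1)^0 = +1.
v=41: a=41^2·(≡23), b=41^3·(≡26) mod 41; (23|41)=+1, (26|41)=-1; (−1)^{2·3·20}·(+1)^3·(-1)^2 = +1.
Ram(397761, 4659486) = {3, 7, 13, 31}; no ℚ_3-point on the conic.

[3, 7, 13, 31]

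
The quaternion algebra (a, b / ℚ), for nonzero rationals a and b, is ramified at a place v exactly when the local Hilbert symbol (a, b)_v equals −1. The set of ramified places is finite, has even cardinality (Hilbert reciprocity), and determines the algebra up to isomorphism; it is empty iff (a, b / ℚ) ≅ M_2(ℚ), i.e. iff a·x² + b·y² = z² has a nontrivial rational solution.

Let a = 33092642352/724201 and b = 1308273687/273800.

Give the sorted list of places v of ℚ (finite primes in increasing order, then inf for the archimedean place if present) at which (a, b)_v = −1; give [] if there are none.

[3, 7]

Mod squares: a ≡ 3, b ≡ 14. Check v ∈ {∞, 2, 3, 5, 7, 11, 23, 31, 37}.
v=23: a=23^-2·(≡2), b=23^0·(≡22) mod 23; (2|23)=+1, (22|23)=-1; (−1)^{-2·0·11}·(+1)^0·(-1)^-2 = +1.
v=7: a=7^2·(≡3), b=7^5·(≡4) mod 7; (3|7)=-1, (4|7)=+1; (−1)^{2·5·3}·(-1)^5·(+1)^2 = -1.
v=11: a=11^4·(≡5), b=11^0·(≡5) mod 11; (5|11)=+1, (5|11)=+1; (−1)^{4·0·5}·(+1)^0·(+1)^4 = +1.
v=37: a=37^-2·(≡21), b=37^-2·(≡18) mod 37; (21|37)=+1, (18|37)=-1; (−1)^{-2·-2·18}·(+1)^-2·(-1)^-2 = +1.
v=5: a=5^0·(≡2), b=5^-2·(≡1) mod 5; (2|5)=-1, (1|5)=+1; (−1)^{0·-2·2}·(-1)^-2·(+1)^0 = +1.
v=31: a=31^2·(≡15), b=31^2·(≡8) mod 31; (15|31)=-1, (8|31)=+1; (−1)^{2·2·15}·(-1)^2·(+1)^2 = +1.
v=2: v_2(a)=4, v_2(b)=-3; units ≡ 3, 7 (mod 8); ε·ε+αω+βω = 1·1+4·0+-3·1 ≡ 0  ⇒  (a,b)_2 = +1.
v=3: a=3^1·(≡1), b=3^4·(≡2) mod 3; (1|3)=+1, (2|3)=-1; (−1)^{1·4·1}·(+1)^4·(-1)^1 = -1.
v=∞: 3 > 0 and 14 > 0  ⇒  (a,b)_∞ = +1.
(3, 14 / ℚ) ramifies at {3, 7}: a division algebra.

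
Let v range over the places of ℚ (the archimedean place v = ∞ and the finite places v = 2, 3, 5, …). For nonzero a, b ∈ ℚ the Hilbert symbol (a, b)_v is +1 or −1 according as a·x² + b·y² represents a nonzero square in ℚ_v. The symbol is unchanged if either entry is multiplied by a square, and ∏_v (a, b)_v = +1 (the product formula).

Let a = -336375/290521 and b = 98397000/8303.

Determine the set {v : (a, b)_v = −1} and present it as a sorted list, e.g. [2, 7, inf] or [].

(a, b) ≡ (-1495, 2990) mod (ℚ^×)²; places V = {2, 3, 5, 7, 11, 13, 19, 23, 29, ∞}.
(a,b)_11: α=-2, u≡9; β=0, v≡1 (mod 11); (9|11)=+1, (1|11)=+1; sign (−1)^0·+1^0·+1^-2 = +1.
(a,b)_7: α=-4, u≡5; β=0, v≡2 (mod 7); (5|7)=-1, (2|7)=+1; sign (−1)^0·-1^0·+1^-4 = +1.
(a,b)_19: α=0, u≡7; β=-2, v≡7 (mod 19); (7|19)=+1, (7|19)=+1; sign (−1)^0·+1^-2·+1^0 = +1.
(a,b)_2: α=0, β=3; u≡1, v≡7 (mod 8); ε(u)ε(v)=0·1, αω(v)=0·0, βω(u)=3·0; sum ≡ 0  ⇒  +1.
(a,b)_13: α=1, u≡6; β=1, v≡4 (mod 13); (6|13)=-1, (4|13)=+1; sign (−1)^0·-1^1·+1^1 = -1.
(a,b)_23: α=1, u≡9; β=-1, v≡15 (mod 23); (9|23)=+1, (15|23)=-1; sign (−1)^1·+1^-1·-1^1 = +1.
(a,b)_29: α=0, u≡4; β=2, v≡8 (mod 29); (4|29)=+1, (8|29)=-1; sign (−1)^0·+1^2·-1^0 = +1.
(a,b)_∞: sgn(-1495)=−, sgn(2990)=+, so +1.
(a,b)_3: α=2, u≡2; β=2, v≡2 (mod 3); (2|3)=-1, (2|3)=-1; sign (−1)^0·-1^2·-1^2 = +1.
(a,b)_5: α=3, u≡4; β=3, v≡2 (mod 5); (4|5)=+1, (2|5)=-1; sign (−1)^0·+1^3·-1^3 = -1.
|Ram(-1495, 2990)| = 2, even; anisotropic at {5, 13}.

[5, 13]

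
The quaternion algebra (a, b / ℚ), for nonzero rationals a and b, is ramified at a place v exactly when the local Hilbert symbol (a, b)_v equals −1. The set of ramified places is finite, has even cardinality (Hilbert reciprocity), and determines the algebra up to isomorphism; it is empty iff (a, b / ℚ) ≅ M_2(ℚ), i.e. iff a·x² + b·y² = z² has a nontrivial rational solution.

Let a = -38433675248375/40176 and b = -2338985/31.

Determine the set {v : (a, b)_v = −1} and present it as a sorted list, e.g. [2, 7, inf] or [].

[31, inf]

(a, b) ≡ (-28985, -39215) mod (ℚ^×)²; places V = {2, 3, 5, 11, 17, 23, 31, 41, 43, ∞}.
(a,b)_17: α=1, u≡3; β=0, v≡2 (mod 17); (3|17)=-1, (2|17)=+1; sign (−1)^0·-1^0·+1^1 = +1.
(a,b)_3: α=-4, u≡1; β=0, v≡1 (mod 3); (1|3)=+1, (1|3)=+1; sign (−1)^0·+1^0·+1^-4 = +1.
(a,b)_∞: sgn(-28985)=−, sgn(-39215)=−, so -1.
(a,b)_41: α=2, u≡21; β=0, v≡14 (mod 41); (21|41)=+1, (14|41)=-1; sign (−1)^0·+1^0·-1^2 = +1.
(a,b)_2: α=-4, β=0; u≡7, v≡1 (mod 8); ε(u)ε(v)=1·0, αω(v)=-4·0, βω(u)=0·0; sum ≡ 0  ⇒  +1.
(a,b)_5: α=3, u≡3; β=1, v≡3 (mod 5); (3|5)=-1, (3|5)=-1; sign (−1)^0·-1^1·-1^3 = +1.
(a,b)_11: α=1, u≡1; β=1, v≡8 (mod 11); (1|11)=+1, (8|11)=-1; sign (−1)^1·+1^1·-1^1 = +1.
(a,b)_31: α=-1, u≡26; β=-1, v≡27 (mod 31); (26|31)=-1, (27|31)=-1; sign (−1)^1·-1^-1·-1^-1 = -1.
(a,b)_23: α=2, u≡16; β=1, v≡10 (mod 23); (16|23)=+1, (10|23)=-1; sign (−1)^0·+1^1·-1^2 = +1.
(a,b)_43: α=2, u≡14; β=2, v≡23 (mod 43); (14|43)=+1, (23|43)=+1; sign (−1)^0·+1^2·+1^2 = +1.
(-28985, -39215 / ℚ) ramifies at {31, ∞}: a division algebra.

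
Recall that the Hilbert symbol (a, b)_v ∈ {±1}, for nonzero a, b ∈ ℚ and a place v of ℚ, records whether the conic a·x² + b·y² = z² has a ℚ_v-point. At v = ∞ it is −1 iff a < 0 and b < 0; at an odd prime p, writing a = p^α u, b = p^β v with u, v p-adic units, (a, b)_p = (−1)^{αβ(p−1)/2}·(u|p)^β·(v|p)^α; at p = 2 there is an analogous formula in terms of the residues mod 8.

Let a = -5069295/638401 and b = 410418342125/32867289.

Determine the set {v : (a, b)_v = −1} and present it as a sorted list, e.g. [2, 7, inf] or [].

[5, 29]

(a, b) ≡ (-95, 1121285) mod (ℚ^×)²; places V = {2, 3, 5, 7, 11, 13, 17, 19, 29, 37, 47, ∞}.
(a,b)_19: α=1, u≡12; β=1, v≡11 (mod 19); (12|19)=-1, (11|19)=+1; sign (−1)^1·-1^1·+1^1 = +1.
(a,b)_11: α=2, u≡3; β=5, v≡4 (mod 11); (3|11)=+1, (4|11)=+1; sign (−1)^0·+1^5·+1^2 = +1.
(a,b)_7: α=2, u≡5; β=-4, v≡2 (mod 7); (5|7)=-1, (2|7)=+1; sign (−1)^0·-1^-4·+1^2 = +1.
(a,b)_17: α=-2, u≡14; β=0, v≡15 (mod 17); (14|17)=-1, (15|17)=+1; sign (−1)^0·-1^0·+1^-2 = +1.
(a,b)_29: α=0, u≡19; β=1, v≡27 (mod 29); (19|29)=-1, (27|29)=-1; sign (−1)^0·-1^1·-1^0 = -1.
(a,b)_∞: sgn(-95)=−, sgn(1121285)=+, so +1.
(a,b)_3: α=2, u≡1; β=-4, v≡2 (mod 3); (1|3)=+1, (2|3)=-1; sign (−1)^0·+1^-4·-1^2 = +1.
(a,b)_47: α=-2, u≡38; β=0, v≡28 (mod 47); (38|47)=-1, (28|47)=+1; sign (−1)^0·-1^0·+1^-2 = +1.
(a,b)_2: α=0, β=0; u≡1, v≡5 (mod 8); ε(u)ε(v)=0·0, αω(v)=0·1, βω(u)=0·0; sum ≡ 0  ⇒  +1.
(a,b)_37: α=0, u≡25; β=1, v≡29 (mod 37); (25|37)=+1, (29|37)=-1; sign (−1)^0·+1^1·-1^0 = +1.
(a,b)_13: α=0, u≡12; β=-2, v≡12 (mod 13); (12|13)=+1, (12|13)=+1; sign (−1)^0·+1^-2·+1^0 = +1.
(a,b)_5: α=1, u≡1; β=3, v≡3 (mod 5); (1|5)=+1, (3|5)=-1; sign (−1)^0·+1^3·-1^1 = -1.
(-95, 1121285 / ℚ) ramifies at {5, 29}: a division algebra.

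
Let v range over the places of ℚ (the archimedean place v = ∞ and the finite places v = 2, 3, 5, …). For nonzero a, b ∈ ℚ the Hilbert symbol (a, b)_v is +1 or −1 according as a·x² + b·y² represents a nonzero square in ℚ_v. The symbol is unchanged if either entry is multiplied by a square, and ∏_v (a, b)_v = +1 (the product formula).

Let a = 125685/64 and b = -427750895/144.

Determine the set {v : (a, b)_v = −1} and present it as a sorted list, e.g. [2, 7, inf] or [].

Mod squares: a ≡ 285, b ≡ -312455. Check v ∈ {∞, 2, 3, 5, 7, 11, 13, 19, 23, 37}.
v=11: a=11^0·(≡6), b=11^1·(≡7) mod 11; (6|11)=-1, (7|11)=-1; (−1)^{0·1·5}·(-1)^1·(-1)^0 = -1.
v=7: a=7^2·(≡3), b=7^0·(≡4) mod 7; (3|7)=-1, (4|7)=+1; (−1)^{2·0·3}·(-1)^0·(+1)^2 = +1.
v=5: a=5^1·(≡3), b=5^1·(≡4) mod 5; (3|5)=-1, (4|5)=+1; (−1)^{1·1·2}·(-1)^1·(+1)^1 = -1.
v=19: a=19^1·(≡14), b=19^1·(≡6) mod 19; (14|19)=-1, (6|19)=+1; (−1)^{1·1·9}·(-1)^1·(+1)^1 = +1.
v=2: v_2(a)=-6, v_2(b)=-4; units ≡ 5, 1 (mod 8); ε·ε+αω+βω = 0·0+-6·0+-4·1 ≡ 0  ⇒  (a,b)_2 = +1.
v=3: a=3^3·(≡2), b=3^-2·(≡1) mod 3; (2|3)=-1, (1|3)=+1; (−1)^{3·-2·1}·(-1)^-2·(+1)^3 = +1.
v=13: a=13^0·(≡12), b=13^1·(≡8) mod 13; (12|13)=+1, (8|13)=-1; (−1)^{0·1·6}·(+1)^1·(-1)^0 = +1.
v=23: a=23^0·(≡2), b=23^1·(≡16) mod 23; (2|23)=+1, (16|23)=+1; (−1)^{0·1·11}·(+1)^1·(+1)^0 = +1.
v=37: a=37^0·(≡30), b=37^2·(≡16) mod 37; (30|37)=+1, (16|37)=+1; (−1)^{0·2·18}·(+1)^2·(+1)^0 = +1.
v=∞: 285 > 0 and -312455 < 0  ⇒  (a,b)_∞ = +1.
|Ram(285, -312455)| = 2, even; anisotropic at {5, 11}.

[5, 11]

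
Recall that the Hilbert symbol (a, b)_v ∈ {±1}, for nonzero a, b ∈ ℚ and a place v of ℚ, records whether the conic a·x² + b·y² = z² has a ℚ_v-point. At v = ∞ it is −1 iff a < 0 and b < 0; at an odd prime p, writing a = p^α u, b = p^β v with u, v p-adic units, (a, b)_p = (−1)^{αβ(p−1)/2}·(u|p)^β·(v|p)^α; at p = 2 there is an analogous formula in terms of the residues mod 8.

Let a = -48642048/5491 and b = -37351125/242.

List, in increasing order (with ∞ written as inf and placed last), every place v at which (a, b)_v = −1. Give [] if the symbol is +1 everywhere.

Mod squares: a ≡ -100282, b ≡ -36890. Check v ∈ {∞, 2, 3, 5, 7, 11, 13, 17, 19, 29, 31}.
v=2: v_2(a)=11, v_2(b)=-1; units ≡ 3, 3 (mod 8); ε·ε+αω+βω = 1·1+11·1+-1·1 ≡ 1  ⇒  (a,b)_2 = -1.
v=5: a=5^0·(≡2), b=5^3·(≡3) mod 5; (2|5)=-1, (3|5)=-1; (−1)^{0·3·2}·(-1)^3·(-1)^0 = -1.
v=31: a=31^0·(≡13), b=31^1·(≡10) mod 31; (13|31)=-1, (10|31)=+1; (−1)^{0·1·15}·(-1)^1·(+1)^0 = -1.
v=3: a=3^2·(≡2), b=3^4·(≡1) mod 3; (2|3)=-1, (1|3)=+1; (−1)^{2·4·1}·(-1)^4·(+1)^2 = +1.
v=29: a=29^1·(≡28), b=29^0·(≡15) mod 29; (28|29)=+1, (15|29)=-1; (−1)^{1·0·14}·(+1)^0·(-1)^1 = -1.
v=∞: -100282 < 0 and -36890 < 0  ⇒  (a,b)_∞ = -1.
v=7: a=7^1·(≡5), b=7^1·(≡2) mod 7; (5|7)=-1, (2|7)=+1; (−1)^{1·1·3}·(-1)^1·(+1)^1 = +1.
v=17: a=17^-2·(≡9), b=17^1·(≡10) mod 17; (9|17)=+1, (10|17)=-1; (−1)^{-2·1·8}·(+1)^1·(-1)^-2 = +1.
v=11: a=11^0·(≡9), b=11^-2·(≡1) mod 11; (9|11)=+1, (1|11)=+1; (−1)^{0·-2·5}·(+1)^-2·(+1)^0 = +1.
v=13: a=13^1·(≡11), b=13^0·(≡9) mod 13; (11|13)=-1, (9|13)=+1; (−1)^{1·0·6}·(-1)^0·(+1)^1 = +1.
v=19: a=19^-1·(≡1), b=19^0·(≡14) mod 19; (1|19)=+1, (14|19)=-1; (−1)^{-1·0·9}·(+1)^0·(-1)^-1 = -1.
Ram(-100282, -36890) = {2, 5, 19, 29, 31, ∞}; no ℚ_2-point on the conic.

[2, 5, 19, 29, 31, inf]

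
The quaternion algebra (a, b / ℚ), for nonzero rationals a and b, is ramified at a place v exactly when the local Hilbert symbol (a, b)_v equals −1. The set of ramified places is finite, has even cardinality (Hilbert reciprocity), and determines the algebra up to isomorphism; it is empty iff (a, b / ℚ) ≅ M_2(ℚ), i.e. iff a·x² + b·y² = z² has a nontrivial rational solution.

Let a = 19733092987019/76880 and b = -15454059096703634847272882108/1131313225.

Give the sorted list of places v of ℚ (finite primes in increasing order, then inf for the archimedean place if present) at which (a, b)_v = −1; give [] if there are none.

[5, 23, 29, 43]

Mod squares: a ≡ 249381295, b ≡ -47. Check v ∈ {∞, 2, 5, 7, 17, 23, 29, 31, 37, 43, 47}.
v=5: a=5^-1·(≡4), b=5^-2·(≡3) mod 5; (4|5)=+1, (3|5)=-1; (−1)^{-1·-2·2}·(+1)^-2·(-1)^-1 = -1.
v=37: a=37^3·(≡33), b=37^4·(≡27) mod 37; (33|37)=+1, (27|37)=+1; (−1)^{3·4·18}·(+1)^4·(+1)^3 = +1.
v=23: a=23^1·(≡21), b=23^2·(≡21) mod 23; (21|23)=-1, (21|23)=-1; (−1)^{1·2·11}·(-1)^2·(-1)^1 = -1.
v=∞: 249381295 > 0 and -47 < 0  ⇒  (a,b)_∞ = +1.
v=31: a=31^-2·(≡19), b=31^-4·(≡23) mod 31; (19|31)=+1, (23|31)=-1; (−1)^{-2·-4·15}·(+1)^-4·(-1)^-2 = +1.
v=29: a=29^1·(≡18), b=29^2·(≡14) mod 29; (18|29)=-1, (14|29)=-1; (−1)^{1·2·14}·(-1)^2·(-1)^1 = -1.
v=7: a=7^0·(≡1), b=7^-2·(≡2) mod 7; (1|7)=+1, (2|7)=+1; (−1)^{0·-2·3}·(+1)^-2·(+1)^0 = +1.
v=47: a=47^1·(≡9), b=47^3·(≡26) mod 47; (9|47)=+1, (26|47)=-1; (−1)^{1·3·23}·(+1)^3·(-1)^1 = +1.
v=2: v_2(a)=-4, v_2(b)=2; units ≡ 7, 1 (mod 8); ε·ε+αω+βω = 1·0+-4·0+2·0 ≡ 0  ⇒  (a,b)_2 = +1.
v=17: a=17^2·(≡15), b=17^6·(≡4) mod 17; (15|17)=+1, (4|17)=+1; (−1)^{2·6·8}·(+1)^6·(+1)^2 = +1.
v=43: a=43^1·(≡37), b=43^2·(≡22) mod 43; (37|43)=-1, (22|43)=-1; (−1)^{1·2·21}·(-1)^2·(-1)^1 = -1.
Ram(249381295, -47) = {5, 23, 29, 43}; no ℚ_5-point on the conic.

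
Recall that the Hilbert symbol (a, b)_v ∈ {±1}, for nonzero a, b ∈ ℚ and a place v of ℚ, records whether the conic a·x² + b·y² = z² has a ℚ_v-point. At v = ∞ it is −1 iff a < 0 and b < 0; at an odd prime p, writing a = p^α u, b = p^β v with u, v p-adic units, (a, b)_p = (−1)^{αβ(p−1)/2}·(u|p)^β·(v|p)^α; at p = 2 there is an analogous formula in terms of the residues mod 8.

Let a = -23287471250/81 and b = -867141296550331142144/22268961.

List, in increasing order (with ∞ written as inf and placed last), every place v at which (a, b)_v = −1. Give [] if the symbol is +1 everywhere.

Mod squares: a ≡ -37259954, b ≡ -29. Check v ∈ {∞, 2, 3, 5, 7, 11, 13, 17, 19, 23, 29, 31, 53}.
v=19: a=19^0·(≡13), b=19^2·(≡7) mod 19; (13|19)=-1, (7|19)=+1; (−1)^{0·2·9}·(-1)^2·(+1)^0 = +1.
v=7: a=7^0·(≡5), b=7^2·(≡5) mod 7; (5|7)=-1, (5|7)=-1; (−1)^{0·2·3}·(-1)^2·(-1)^0 = +1.
v=29: a=29^1·(≡17), b=29^1·(≡5) mod 29; (17|29)=-1, (5|29)=+1; (−1)^{1·1·14}·(-1)^1·(+1)^1 = -1.
v=3: a=3^-4·(≡1), b=3^-2·(≡1) mod 3; (1|3)=+1, (1|3)=+1; (−1)^{-4·-2·1}·(+1)^-2·(+1)^-4 = +1.
v=2: v_2(a)=1, v_2(b)=12; units ≡ 7, 3 (mod 8); ε·ε+αω+βω = 1·1+1·1+12·0 ≡ 0  ⇒  (a,b)_2 = +1.
v=11: a=11^0·(≡3), b=11^-4·(≡3) mod 11; (3|11)=+1, (3|11)=+1; (−1)^{0·-4·5}·(+1)^-4·(+1)^0 = +1.
v=31: a=31^1·(≡6), b=31^2·(≡9) mod 31; (6|31)=-1, (9|31)=+1; (−1)^{1·2·15}·(-1)^2·(+1)^1 = +1.
v=23: a=23^1·(≡10), b=23^2·(≡5) mod 23; (10|23)=-1, (5|23)=-1; (−1)^{1·2·11}·(-1)^2·(-1)^1 = -1.
v=17: a=17^1·(≡14), b=17^2·(≡5) mod 17; (14|17)=-1, (5|17)=-1; (−1)^{1·2·8}·(-1)^2·(-1)^1 = -1.
v=5: a=5^4·(≡1), b=5^0·(≡1) mod 5; (1|5)=+1, (1|5)=+1; (−1)^{4·0·2}·(+1)^0·(+1)^4 = +1.
v=53: a=53^1·(≡14), b=53^2·(≡36) mod 53; (14|53)=-1, (36|53)=+1; (−1)^{1·2·26}·(-1)^2·(+1)^1 = +1.
v=13: a=13^0·(≡3), b=13^-2·(≡1) mod 13; (3|13)=+1, (1|13)=+1; (−1)^{0·-2·6}·(+1)^-2·(+1)^0 = +1.
v=∞: -37259954 < 0 and -29 < 0  ⇒  (a,b)_∞ = -1.
Ram(-37259954, -29) = {17, 23, 29, ∞}; no ℚ_17-point on the conic.

[17, 23, 29, inf]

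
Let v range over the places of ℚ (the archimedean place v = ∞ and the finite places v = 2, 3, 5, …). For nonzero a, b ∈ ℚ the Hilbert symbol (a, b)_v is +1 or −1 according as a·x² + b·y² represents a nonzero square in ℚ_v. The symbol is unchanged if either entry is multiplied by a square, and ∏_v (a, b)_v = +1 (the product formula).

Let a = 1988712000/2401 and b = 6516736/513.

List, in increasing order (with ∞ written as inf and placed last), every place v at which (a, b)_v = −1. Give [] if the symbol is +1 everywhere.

[5, 19, 31, 43]

Mod squares: a ≡ 1705, b ≡ 90687. Check v ∈ {∞, 2, 3, 5, 7, 11, 19, 31, 37, 43}.
v=∞: 1705 > 0 and 90687 > 0  ⇒  (a,b)_∞ = +1.
v=2: v_2(a)=6, v_2(b)=12; units ≡ 1, 7 (mod 8); ε·ε+αω+βω = 0·1+6·0+12·0 ≡ 0  ⇒  (a,b)_2 = +1.
v=43: a=43^0·(≡29), b=43^1·(≡22) mod 43; (29|43)=-1, (22|43)=-1; (−1)^{0·1·21}·(-1)^1·(-1)^0 = -1.
v=7: a=7^-4·(≡2), b=7^0·(≡1) mod 7; (2|7)=+1, (1|7)=+1; (−1)^{-4·0·3}·(+1)^0·(+1)^-4 = +1.
v=3: a=3^6·(≡1), b=3^-3·(≡1) mod 3; (1|3)=+1, (1|3)=+1; (−1)^{6·-3·1}·(+1)^-3·(+1)^6 = +1.
v=5: a=5^3·(≡1), b=5^0·(≡2) mod 5; (1|5)=+1, (2|5)=-1; (−1)^{3·0·2}·(+1)^0·(-1)^3 = -1.
v=37: a=37^0·(≡28), b=37^1·(≡28) mod 37; (28|37)=+1, (28|37)=+1; (−1)^{0·1·18}·(+1)^1·(+1)^0 = +1.
v=31: a=31^1·(≡3), b=31^0·(≡6) mod 31; (3|31)=-1, (6|31)=-1; (−1)^{1·0·15}·(-1)^0·(-1)^1 = -1.
v=19: a=19^0·(≡18), b=19^-1·(≡5) mod 19; (18|19)=-1, (5|19)=+1; (−1)^{0·-1·9}·(-1)^-1·(+1)^0 = -1.
v=11: a=11^1·(≡5), b=11^0·(≡4) mod 11; (5|11)=+1, (4|11)=+1; (−1)^{1·0·5}·(+1)^0·(+1)^1 = +1.
Ram(1705, 90687) = {5, 19, 31, 43}; no ℚ_5-point on the conic.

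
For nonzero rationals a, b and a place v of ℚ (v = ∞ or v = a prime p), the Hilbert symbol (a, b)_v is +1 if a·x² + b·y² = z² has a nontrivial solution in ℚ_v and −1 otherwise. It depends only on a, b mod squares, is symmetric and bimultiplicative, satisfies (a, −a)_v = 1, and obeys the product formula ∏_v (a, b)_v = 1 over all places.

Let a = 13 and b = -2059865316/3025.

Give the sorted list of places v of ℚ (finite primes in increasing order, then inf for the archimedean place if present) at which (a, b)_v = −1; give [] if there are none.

Mod squares: a ≡ 13, b ≡ -969. Check v ∈ {∞, 2, 3, 5, 11, 13, 17, 19}.
v=17: a=17^0·(≡13), b=17^1·(≡11) mod 17; (13|17)=+1, (11|17)=-1; (−1)^{0·1·8}·(+1)^1·(-1)^0 = +1.
v=19: a=19^0·(≡13), b=19^1·(≡9) mod 19; (13|19)=-1, (9|19)=+1; (−1)^{0·1·9}·(-1)^1·(+1)^0 = -1.
v=11: a=11^0·(≡2), b=11^-2·(≡10) mod 11; (2|11)=-1, (10|11)=-1; (−1)^{0·-2·5}·(-1)^-2·(-1)^0 = +1.
v=2: v_2(a)=0, v_2(b)=2; units ≡ 5, 7 (mod 8); ε·ε+αω+βω = 0·1+0·0+2·1 ≡ 0  ⇒  (a,b)_2 = +1.
v=13: a=13^1·(≡1), b=13^0·(≡7) mod 13; (1|13)=+1, (7|13)=-1; (−1)^{1·0·6}·(+1)^0·(-1)^1 = -1.
v=∞: 13 > 0 and -969 < 0  ⇒  (a,b)_∞ = +1.
v=3: a=3^0·(≡1), b=3^13·(≡1) mod 3; (1|3)=+1, (1|3)=+1; (−1)^{0·13·1}·(+1)^13·(+1)^0 = +1.
v=5: a=5^0·(≡3), b=5^-2·(≡4) mod 5; (3|5)=-1, (4|5)=+1; (−1)^{0·-2·2}·(-1)^-2·(+1)^0 = +1.
|Ram(13, -969)| = 2, even; anisotropic at {13, 19}.

[13, 19]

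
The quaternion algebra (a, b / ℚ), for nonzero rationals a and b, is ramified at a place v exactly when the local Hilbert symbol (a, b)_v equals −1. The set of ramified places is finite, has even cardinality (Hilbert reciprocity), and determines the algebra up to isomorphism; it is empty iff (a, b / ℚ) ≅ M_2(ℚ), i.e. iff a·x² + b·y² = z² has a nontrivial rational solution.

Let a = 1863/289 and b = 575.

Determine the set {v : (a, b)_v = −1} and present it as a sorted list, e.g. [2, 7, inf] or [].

(a, b) ≡ (23, 23) mod (ℚ^×)²; places V = {2, 3, 5, 17, 23, ∞}.
(a,b)_23: α=1, u≡8; β=1, v≡2 (mod 23); (8|23)=+1, (2|23)=+1; sign (−1)^1·+1^1·+1^1 = -1.
(a,b)_5: α=0, u≡2; β=2, v≡3 (mod 5); (2|5)=-1, (3|5)=-1; sign (−1)^0·-1^2·-1^0 = +1.
(a,b)_∞: sgn(23)=+, sgn(23)=+, so +1.
(a,b)_3: α=4, u≡2; β=0, v≡2 (mod 3); (2|3)=-1, (2|3)=-1; sign (−1)^0·-1^0·-1^4 = +1.
(a,b)_2: α=0, β=0; u≡7, v≡7 (mod 8); ε(u)ε(v)=1·1, αω(v)=0·0, βω(u)=0·0; sum ≡ 1  ⇒  -1.
(a,b)_17: α=-2, u≡10; β=0, v≡14 (mod 17); (10|17)=-1, (14|17)=-1; sign (−1)^0·-1^0·-1^-2 = +1.
(23, 23 / ℚ) ramifies at {2, 23}: a division algebra.

[2, 23]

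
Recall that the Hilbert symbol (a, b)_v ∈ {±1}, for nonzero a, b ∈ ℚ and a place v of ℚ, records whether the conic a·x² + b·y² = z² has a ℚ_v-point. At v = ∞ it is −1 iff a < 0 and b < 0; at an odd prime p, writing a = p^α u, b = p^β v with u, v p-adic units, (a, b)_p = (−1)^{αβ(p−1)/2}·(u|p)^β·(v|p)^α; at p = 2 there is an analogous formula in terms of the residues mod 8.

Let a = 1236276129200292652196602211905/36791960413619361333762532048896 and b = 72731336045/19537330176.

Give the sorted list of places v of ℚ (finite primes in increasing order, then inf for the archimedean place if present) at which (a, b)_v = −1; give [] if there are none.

Mod squares: a ≡ 3145, b ≡ 91205. Check v ∈ {∞, 2, 3, 5, 7, 11, 13, 17, 19, 29, 37, 47}.
v=3: a=3^-8·(≡1), b=3^-2·(≡2) mod 3; (1|3)=+1, (2|3)=-1; (−1)^{-8·-2·1}·(+1)^-2·(-1)^-8 = +1.
v=47: a=47^6·(≡39), b=47^2·(≡12) mod 47; (39|47)=-1, (12|47)=+1; (−1)^{6·2·23}·(-1)^2·(+1)^6 = +1.
v=2: v_2(a)=-48, v_2(b)=-18; units ≡ 1, 5 (mod 8); ε·ε+αω+βω = 0·0+-48·1+-18·0 ≡ 0  ⇒  (a,b)_2 = +1.
v=11: a=11^-2·(≡8), b=11^0·(≡5) mod 11; (8|11)=-1, (5|11)=+1; (−1)^{-2·0·5}·(-1)^0·(+1)^-2 = +1.
v=37: a=37^3·(≡26), b=37^1·(≡15) mod 37; (26|37)=+1, (15|37)=-1; (−1)^{3·1·18}·(+1)^1·(-1)^3 = -1.
v=5: a=5^1·(≡1), b=5^1·(≡4) mod 5; (1|5)=+1, (4|5)=+1; (−1)^{1·1·2}·(+1)^1·(+1)^1 = +1.
v=∞: 3145 > 0 and 91205 > 0  ⇒  (a,b)_∞ = +1.
v=13: a=13^-4·(≡3), b=13^-2·(≡4) mod 13; (3|13)=+1, (4|13)=+1; (−1)^{-4·-2·6}·(+1)^-2·(+1)^-4 = +1.
v=7: a=7^-8·(≡1), b=7^-2·(≡2) mod 7; (1|7)=+1, (2|7)=+1; (−1)^{-8·-2·3}·(+1)^-2·(+1)^-8 = +1.
v=19: a=19^4·(≡10), b=19^2·(≡4) mod 19; (10|19)=-1, (4|19)=+1; (−1)^{4·2·9}·(-1)^2·(+1)^4 = +1.
v=29: a=29^4·(≡4), b=29^1·(≡22) mod 29; (4|29)=+1, (22|29)=+1; (−1)^{4·1·14}·(+1)^1·(+1)^4 = +1.
v=17: a=17^3·(≡2), b=17^1·(≡7) mod 17; (2|17)=+1, (7|17)=-1; (−1)^{3·1·8}·(+1)^1·(-1)^3 = -1.
|Ram(3145, 91205)| = 2, even; anisotropic at {17, 37}.

[17, 37]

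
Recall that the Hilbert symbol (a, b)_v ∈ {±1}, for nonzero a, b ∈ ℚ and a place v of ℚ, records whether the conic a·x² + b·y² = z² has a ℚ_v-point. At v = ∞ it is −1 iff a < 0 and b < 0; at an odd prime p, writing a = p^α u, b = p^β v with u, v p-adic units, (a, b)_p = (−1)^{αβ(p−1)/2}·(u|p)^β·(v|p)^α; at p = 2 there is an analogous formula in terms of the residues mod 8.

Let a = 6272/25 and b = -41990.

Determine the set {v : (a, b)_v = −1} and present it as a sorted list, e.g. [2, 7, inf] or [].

Mod squares: a ≡ 2, b ≡ -41990. Check v ∈ {∞, 2, 5, 7, 13, 17, 19}.
v=2: v_2(a)=7, v_2(b)=1; units ≡ 1, 5 (mod 8); ε·ε+αω+βω = 0·0+7·1+1·0 ≡ 1  ⇒  (a,b)_2 = -1.
v=19: a=19^0·(≡13), b=19^1·(≡13) mod 19; (13|19)=-1, (13|19)=-1; (−1)^{0·1·9}·(-1)^1·(-1)^0 = -1.
v=7: a=7^2·(≡4), b=7^0·(≡3) mod 7; (4|7)=+1, (3|7)=-1; (−1)^{2·0·3}·(+1)^0·(-1)^2 = +1.
v=13: a=13^0·(≡7), b=13^1·(≡7) mod 13; (7|13)=-1, (7|13)=-1; (−1)^{0·1·6}·(-1)^1·(-1)^0 = -1.
v=∞: 2 > 0 and -41990 < 0  ⇒  (a,b)_∞ = +1.
v=17: a=17^0·(≡2), b=17^1·(≡12) mod 17; (2|17)=+1, (12|17)=-1; (−1)^{0·1·8}·(+1)^1·(-1)^0 = +1.
v=5: a=5^-2·(≡2), b=5^1·(≡2) mod 5; (2|5)=-1, (2|5)=-1; (−1)^{-2·1·2}·(-1)^1·(-1)^-2 = -1.
Ram(2, -41990) = {2, 5, 13, 19}; no ℚ_2-point on the conic.

[2, 5, 13, 19]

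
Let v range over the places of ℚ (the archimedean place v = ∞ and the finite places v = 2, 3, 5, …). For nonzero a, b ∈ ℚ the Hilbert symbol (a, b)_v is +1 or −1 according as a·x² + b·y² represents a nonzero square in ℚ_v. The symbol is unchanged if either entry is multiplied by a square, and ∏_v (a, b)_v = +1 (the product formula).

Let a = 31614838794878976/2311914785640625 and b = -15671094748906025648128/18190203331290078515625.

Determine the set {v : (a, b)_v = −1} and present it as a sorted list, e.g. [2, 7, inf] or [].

(a, b) ≡ (129, -3913) mod (ℚ^×)²; places V = {2, 3, 5, 7, 11, 13, 17, 43, 59, ∞}.
(a,b)_43: α=1, u≡37; β=1, v≡38 (mod 43); (37|43)=-1, (38|43)=+1; sign (−1)^1·-1^1·+1^1 = +1.
(a,b)_∞: sgn(129)=+, sgn(-3913)=−, so +1.
(a,b)_13: α=2, u≡3; β=5, v≡5 (mod 13); (3|13)=+1, (5|13)=-1; sign (−1)^0·+1^5·-1^2 = +1.
(a,b)_5: α=-6, u≡1; β=-8, v≡2 (mod 5); (1|5)=+1, (2|5)=-1; sign (−1)^0·+1^-8·-1^-6 = +1.
(a,b)_2: α=26, β=24; u≡1, v≡7 (mod 8); ε(u)ε(v)=0·1, αω(v)=26·0, βω(u)=24·0; sum ≡ 0  ⇒  +1.
(a,b)_3: α=3, u≡1; β=-2, v≡2 (mod 3); (1|3)=+1, (2|3)=-1; sign (−1)^0·+1^-2·-1^3 = -1.
(a,b)_7: α=4, u≡6; β=5, v≡1 (mod 7); (6|7)=-1, (1|7)=+1; sign (−1)^0·-1^5·+1^4 = -1.
(a,b)_17: α=-4, u≡12; β=-6, v≡11 (mod 17); (12|17)=-1, (11|17)=-1; sign (−1)^0·-1^-6·-1^-4 = +1.
(a,b)_11: α=-6, u≡10; β=-8, v≡9 (mod 11); (10|11)=-1, (9|11)=+1; sign (−1)^0·-1^-8·+1^-6 = +1.
(a,b)_59: α=0, u≡11; β=2, v≡13 (mod 59); (11|59)=-1, (13|59)=-1; sign (−1)^0·-1^2·-1^0 = +1.
(129, -3913 / ℚ) ramifies at {3, 7}: a division algebra.

[3, 7]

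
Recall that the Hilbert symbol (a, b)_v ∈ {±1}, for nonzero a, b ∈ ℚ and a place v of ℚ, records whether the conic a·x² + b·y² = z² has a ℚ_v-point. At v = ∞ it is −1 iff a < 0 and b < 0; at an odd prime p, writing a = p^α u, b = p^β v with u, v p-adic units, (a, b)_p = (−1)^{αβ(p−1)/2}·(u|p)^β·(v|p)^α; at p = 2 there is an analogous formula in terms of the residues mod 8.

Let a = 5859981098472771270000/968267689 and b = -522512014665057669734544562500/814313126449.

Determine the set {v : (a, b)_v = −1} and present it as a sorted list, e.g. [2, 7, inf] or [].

Mod squares: a ≡ 106743, b ≡ -17. Check v ∈ {∞, 2, 3, 5, 7, 11, 13, 17, 23, 29, 37}.
v=29: a=29^-4·(≡13), b=29^-6·(≡19) mod 29; (13|29)=+1, (19|29)=-1; (−1)^{-4·-6·14}·(+1)^-6·(-1)^-4 = +1.
v=17: a=17^1·(≡14), b=17^1·(≡16) mod 17; (14|17)=-1, (16|17)=+1; (−1)^{1·1·8}·(-1)^1·(+1)^1 = -1.
v=13: a=13^1·(≡6), b=13^4·(≡4) mod 13; (6|13)=-1, (4|13)=+1; (−1)^{1·4·6}·(-1)^4·(+1)^1 = +1.
v=11: a=11^2·(≡8), b=11^4·(≡4) mod 11; (8|11)=-1, (4|11)=+1; (−1)^{2·4·5}·(-1)^4·(+1)^2 = +1.
v=2: v_2(a)=4, v_2(b)=2; units ≡ 7, 7 (mod 8); ε·ε+αω+βω = 1·1+4·0+2·0 ≡ 1  ⇒  (a,b)_2 = -1.
v=37: a=37^-2·(≡2), b=37^-2·(≡6) mod 37; (2|37)=-1, (6|37)=-1; (−1)^{-2·-2·18}·(-1)^-2·(-1)^-2 = +1.
v=23: a=23^3·(≡8), b=23^4·(≡12) mod 23; (8|23)=+1, (12|23)=+1; (−1)^{3·4·11}·(+1)^4·(+1)^3 = +1.
v=3: a=3^7·(≡1), b=3^6·(≡1) mod 3; (1|3)=+1, (1|3)=+1; (−1)^{7·6·1}·(+1)^6·(+1)^7 = +1.
v=∞: 106743 > 0 and -17 < 0  ⇒  (a,b)_∞ = +1.
v=5: a=5^4·(≡3), b=5^6·(≡2) mod 5; (3|5)=-1, (2|5)=-1; (−1)^{4·6·2}·(-1)^6·(-1)^4 = +1.
v=7: a=7^7·(≡3), b=7^8·(≡4) mod 7; (3|7)=-1, (4|7)=+1; (−1)^{7·8·3}·(-1)^8·(+1)^7 = +1.
|Ram(106743, -17)| = 2, even; anisotropic at {2, 17}.

[2, 17]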